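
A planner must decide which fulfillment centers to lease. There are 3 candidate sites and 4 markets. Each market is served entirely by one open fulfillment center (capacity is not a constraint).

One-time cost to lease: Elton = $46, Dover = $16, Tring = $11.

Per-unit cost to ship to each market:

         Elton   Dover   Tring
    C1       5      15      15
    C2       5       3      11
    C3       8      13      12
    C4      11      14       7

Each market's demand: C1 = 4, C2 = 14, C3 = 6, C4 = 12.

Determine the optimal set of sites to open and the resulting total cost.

For any fixed open set, each market goes to its cheapest open site; total = fixed + service.
{Elton, Dover, Tring}: C1→Elton 5·4=20, C2→Dover 3·14=42, C3→Elton 8·6=48, C4→Tring 7·12=84. Service 194; fixed 73; total 267.
{Elton, Tring}: service 222 + fixed 57 = 279
{Dover, Tring}: service 258 + fixed 27 = 285
{Tring}: C1→Tring 15·4=60, C2→Tring 11·14=154, C3→Tring 12·6=72, C4→Tring 7·12=84. Service 370; fixed 11; total 381.
(All 7 nonempty subsets were checked; Elton, Dover and Tring is lowest.)

Open Elton, Dover and Tring; minimum total cost 267.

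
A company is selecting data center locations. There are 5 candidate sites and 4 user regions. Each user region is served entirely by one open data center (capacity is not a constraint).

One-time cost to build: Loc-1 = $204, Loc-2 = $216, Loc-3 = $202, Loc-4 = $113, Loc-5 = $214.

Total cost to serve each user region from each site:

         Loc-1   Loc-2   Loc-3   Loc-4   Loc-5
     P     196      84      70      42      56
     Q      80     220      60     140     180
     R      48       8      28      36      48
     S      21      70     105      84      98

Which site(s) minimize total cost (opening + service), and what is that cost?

For any fixed open set, each user region goes to its cheapest open site; total = fixed + service.
{Loc-4}: P→Loc-4 42, Q→Loc-4 140, R→Loc-4 36, S→Loc-4 84. Service 302; fixed 113; total 415.
{Loc-3}: P→Loc-3 70, Q→Loc-3 60, R→Loc-3 28, S→Loc-3 105. Service 263; fixed 202; total 465.
{Loc-1, Loc-4}: service 179 + fixed 317 = 496
{Loc-1, Loc-2, Loc-3, Loc-4, Loc-5}: P→Loc-4 42, Q→Loc-3 60, R→Loc-2 8, S→Loc-1 21. Service 131; fixed 949; total 1080.
No other subset beats 415.

Open Loc-4 only; minimum total cost 415.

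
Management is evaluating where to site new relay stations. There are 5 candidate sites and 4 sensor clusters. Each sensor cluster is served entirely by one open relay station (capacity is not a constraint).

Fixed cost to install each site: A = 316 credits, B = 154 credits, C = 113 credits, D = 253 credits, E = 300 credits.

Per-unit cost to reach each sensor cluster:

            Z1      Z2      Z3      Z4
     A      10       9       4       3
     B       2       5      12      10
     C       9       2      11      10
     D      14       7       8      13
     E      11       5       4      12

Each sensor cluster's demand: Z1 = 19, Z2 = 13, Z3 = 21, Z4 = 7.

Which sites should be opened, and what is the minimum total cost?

For any fixed open set, each sensor cluster goes to its cheapest open site; total = fixed + service.
{B}: Z1→B 2·19=38, Z2→B 5·13=65, Z3→B 12·21=252, Z4→B 10·7=70. Service 425; fixed 154; total 579.
{C}: Z1→C 9·19=171, Z2→C 2·13=26, Z3→C 11·21=231, Z4→C 10·7=70. Service 498; fixed 113; total 611.
{B, C}: Z1→B 2·19=38, Z2→C 2·13=26, Z3→C 11·21=231, Z4→B 10·7=70. Service 365; fixed 267; total 632.
{A, B, C, D, E}: Z1→B 2·19=38, Z2→C 2·13=26, Z3→A 4·21=84, Z4→A 3·7=21. Service 169; fixed 1136; total 1305.
No other subset beats 579.

Open B only; minimum total cost 579.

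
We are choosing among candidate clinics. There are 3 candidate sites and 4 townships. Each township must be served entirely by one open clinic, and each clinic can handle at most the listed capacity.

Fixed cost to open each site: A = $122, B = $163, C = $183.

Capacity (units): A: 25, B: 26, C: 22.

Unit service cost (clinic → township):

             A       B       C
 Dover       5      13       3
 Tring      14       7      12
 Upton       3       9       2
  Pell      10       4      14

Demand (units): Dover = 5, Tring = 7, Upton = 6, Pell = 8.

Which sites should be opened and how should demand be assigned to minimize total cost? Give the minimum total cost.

Open {B}: Dover→B 13·5=65, Tring→B 7·7=49, Upton→B 9·6=54, Pell→B 4·8=32.
Loads: B carries 26/26. Service 200; fixed 163; total 363.
Next best feasible plan costs 409.

Minimum total cost: 363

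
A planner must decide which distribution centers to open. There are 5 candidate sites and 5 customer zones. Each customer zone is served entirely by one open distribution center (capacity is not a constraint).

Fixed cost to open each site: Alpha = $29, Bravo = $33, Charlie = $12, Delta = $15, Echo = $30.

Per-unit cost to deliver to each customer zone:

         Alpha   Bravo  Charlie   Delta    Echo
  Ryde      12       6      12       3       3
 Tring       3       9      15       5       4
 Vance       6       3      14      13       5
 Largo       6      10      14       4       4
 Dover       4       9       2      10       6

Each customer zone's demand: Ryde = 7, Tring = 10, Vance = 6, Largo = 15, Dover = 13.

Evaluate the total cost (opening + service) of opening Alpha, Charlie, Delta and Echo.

Total cost: 253

Each customer zone is assigned to its cheapest site among the open ones.
{Alpha, Charlie, Delta, Echo}: Ryde→Delta 3·7=21, Tring→Alpha 3·10=30, Vance→Echo 5·6=30, Largo→Delta 4·15=60, Dover→Charlie 2·13=26. Service 167; fixed 86; total 253.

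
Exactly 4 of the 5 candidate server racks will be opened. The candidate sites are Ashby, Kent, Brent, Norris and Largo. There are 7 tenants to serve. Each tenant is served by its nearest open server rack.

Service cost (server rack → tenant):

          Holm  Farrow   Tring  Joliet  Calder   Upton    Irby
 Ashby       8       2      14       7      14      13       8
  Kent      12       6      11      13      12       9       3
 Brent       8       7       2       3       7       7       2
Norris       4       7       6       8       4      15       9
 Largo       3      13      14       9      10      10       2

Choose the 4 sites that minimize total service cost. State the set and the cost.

With exactly 4 open, each tenant uses its cheapest among the chosen.
{Ashby, Brent, Norris, Largo}: Holm→Largo 3, Farrow→Ashby 2, Tring→Brent 2, Joliet→Brent 3, Calder→Norris 4, Upton→Brent 7, Irby→Brent 2. Service cost 23.
{Ashby, Kent, Brent, Norris}: service cost 24
{Ashby, Kent, Brent, Largo}: service cost 26
Among all 5 size-4 choices, {Ashby, Brent, Norris, Largo} is lowest.

Choose Ashby, Brent, Norris and Largo; total service cost 23.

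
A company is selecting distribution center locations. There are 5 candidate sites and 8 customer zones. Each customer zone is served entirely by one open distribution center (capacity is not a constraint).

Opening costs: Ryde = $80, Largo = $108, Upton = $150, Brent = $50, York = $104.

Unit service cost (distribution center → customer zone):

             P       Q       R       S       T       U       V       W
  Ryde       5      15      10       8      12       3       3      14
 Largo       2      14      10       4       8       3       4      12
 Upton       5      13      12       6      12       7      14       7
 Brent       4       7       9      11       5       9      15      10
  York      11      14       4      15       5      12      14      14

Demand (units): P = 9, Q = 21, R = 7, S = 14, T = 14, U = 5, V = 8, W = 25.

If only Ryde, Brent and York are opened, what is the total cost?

Each customer zone is assigned to its cheapest site among the open ones.
{Ryde, Brent, York}: P→Brent 4·9=36, Q→Brent 7·21=147, R→York 4·7=28, S→Ryde 8·14=112, T→Brent 5·14=70, U→Ryde 3·5=15, V→Ryde 3·8=24, W→Brent 10·25=250. Service 682; fixed 234; total 916.

Total cost: 916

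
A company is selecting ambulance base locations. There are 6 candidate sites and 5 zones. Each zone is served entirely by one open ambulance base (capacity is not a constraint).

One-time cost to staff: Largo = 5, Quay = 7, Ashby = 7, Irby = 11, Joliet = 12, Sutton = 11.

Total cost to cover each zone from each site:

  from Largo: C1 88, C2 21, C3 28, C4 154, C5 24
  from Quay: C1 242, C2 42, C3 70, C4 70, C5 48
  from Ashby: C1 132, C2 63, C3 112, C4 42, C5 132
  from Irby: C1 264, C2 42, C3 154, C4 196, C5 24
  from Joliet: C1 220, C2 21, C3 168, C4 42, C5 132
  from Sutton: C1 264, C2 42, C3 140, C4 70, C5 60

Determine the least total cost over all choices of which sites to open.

Minimum total cost: 215

For any fixed open set, each zone goes to its cheapest open site; total = fixed + service.
{Largo, Ashby}: C1→Largo 88, C2→Largo 21, C3→Largo 28, C4→Ashby 42, C5→Largo 24. Service 203; fixed 12; total 215.
{Largo, Joliet}: service 203 + fixed 17 = 220
{Largo, Quay, Ashby}: service 203 + fixed 19 = 222
{Largo, Quay, Ashby, Irby, Joliet, Sutton}: service 203 + fixed 53 = 256
No other subset beats 215.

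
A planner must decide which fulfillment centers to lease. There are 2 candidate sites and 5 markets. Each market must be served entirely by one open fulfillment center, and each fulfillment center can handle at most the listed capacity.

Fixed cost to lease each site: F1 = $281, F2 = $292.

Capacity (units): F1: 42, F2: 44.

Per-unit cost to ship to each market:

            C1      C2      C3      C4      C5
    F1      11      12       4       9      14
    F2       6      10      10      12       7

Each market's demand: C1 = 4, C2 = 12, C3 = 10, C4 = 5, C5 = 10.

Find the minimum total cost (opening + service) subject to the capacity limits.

Minimum total cost: 666

Open {F2}: C1→F2 6·4=24, C2→F2 10·12=120, C3→F2 10·10=100, C4→F2 12·5=60, C5→F2 7·10=70.
Loads: F2 carries 41/44. Service 374; fixed 292; total 666.
Next best feasible plan costs 694.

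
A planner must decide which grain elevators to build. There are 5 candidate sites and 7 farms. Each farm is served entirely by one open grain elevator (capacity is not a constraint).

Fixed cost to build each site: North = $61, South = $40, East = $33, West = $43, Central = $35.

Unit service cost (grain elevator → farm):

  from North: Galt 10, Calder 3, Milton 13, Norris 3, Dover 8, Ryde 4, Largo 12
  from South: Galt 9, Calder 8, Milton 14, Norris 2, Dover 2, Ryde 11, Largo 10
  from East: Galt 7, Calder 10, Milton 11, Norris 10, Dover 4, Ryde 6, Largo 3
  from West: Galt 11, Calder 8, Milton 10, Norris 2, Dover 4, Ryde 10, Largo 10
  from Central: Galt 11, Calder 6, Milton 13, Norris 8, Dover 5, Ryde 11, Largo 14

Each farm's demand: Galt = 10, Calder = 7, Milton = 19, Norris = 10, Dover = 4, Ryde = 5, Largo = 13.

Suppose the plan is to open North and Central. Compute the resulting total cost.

Each farm is assigned to its cheapest site among the open ones.
{North, Central}: Galt→North 10·10=100, Calder→North 3·7=21, Milton→North 13·19=247, Norris→North 3·10=30, Dover→Central 5·4=20, Ryde→North 4·5=20, Largo→North 12·13=156. Service 594; fixed 96; total 690.

Total cost: 690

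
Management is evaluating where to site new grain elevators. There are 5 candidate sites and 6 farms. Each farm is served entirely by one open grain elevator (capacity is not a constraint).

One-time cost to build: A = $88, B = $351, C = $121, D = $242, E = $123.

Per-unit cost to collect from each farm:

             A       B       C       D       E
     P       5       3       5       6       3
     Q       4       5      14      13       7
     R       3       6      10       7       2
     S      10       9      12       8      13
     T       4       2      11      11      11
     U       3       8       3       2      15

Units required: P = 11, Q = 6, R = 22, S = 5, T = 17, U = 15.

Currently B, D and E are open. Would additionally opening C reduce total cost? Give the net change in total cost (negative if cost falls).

No — net change +121 (cost rises by 121).

Current service cost with {B, D, E}: 211.
Adding C: each farm re-picks its cheapest; new service cost 211, saving 0.
Extra fixed cost: 121. Net change = 121 − 0 = 121.
(Totals: 927 → 1048.)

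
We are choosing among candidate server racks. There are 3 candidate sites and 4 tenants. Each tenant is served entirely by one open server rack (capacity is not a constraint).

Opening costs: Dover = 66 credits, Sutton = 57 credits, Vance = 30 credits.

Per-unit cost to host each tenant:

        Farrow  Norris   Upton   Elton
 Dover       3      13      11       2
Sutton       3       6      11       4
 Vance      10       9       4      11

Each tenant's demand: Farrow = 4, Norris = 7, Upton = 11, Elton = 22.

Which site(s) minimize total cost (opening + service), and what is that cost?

Open Dover and Vance; minimum total cost 259.

For any fixed open set, each tenant goes to its cheapest open site; total = fixed + service.
{Dover, Vance}: Farrow→Dover 3·4=12, Norris→Vance 9·7=63, Upton→Vance 4·11=44, Elton→Dover 2·22=44. Service 163; fixed 96; total 259.
{Sutton, Vance}: service 186 + fixed 87 = 273
{Dover, Sutton, Vance}: service 142 + fixed 153 = 295
{Vance}: Farrow→Vance 10·4=40, Norris→Vance 9·7=63, Upton→Vance 4·11=44, Elton→Vance 11·22=242. Service 389; fixed 30; total 419.
No other subset beats 259.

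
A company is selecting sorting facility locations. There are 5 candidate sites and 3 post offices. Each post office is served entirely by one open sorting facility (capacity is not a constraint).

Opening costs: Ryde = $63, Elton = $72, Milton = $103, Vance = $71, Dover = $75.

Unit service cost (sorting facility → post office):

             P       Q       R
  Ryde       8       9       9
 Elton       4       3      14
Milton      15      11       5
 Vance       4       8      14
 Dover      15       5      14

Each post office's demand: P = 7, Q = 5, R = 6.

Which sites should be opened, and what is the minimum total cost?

Open Elton only; minimum total cost 199.

For any fixed open set, each post office goes to its cheapest open site; total = fixed + service.
{Elton}: P→Elton 4·7=28, Q→Elton 3·5=15, R→Elton 14·6=84. Service 127; fixed 72; total 199.
{Ryde}: service 155 + fixed 63 = 218
{Vance}: service 152 + fixed 71 = 223
{Ryde, Elton, Milton, Vance, Dover}: P→Elton 4·7=28, Q→Elton 3·5=15, R→Milton 5·6=30. Service 73; fixed 384; total 457.
No other subset beats 199.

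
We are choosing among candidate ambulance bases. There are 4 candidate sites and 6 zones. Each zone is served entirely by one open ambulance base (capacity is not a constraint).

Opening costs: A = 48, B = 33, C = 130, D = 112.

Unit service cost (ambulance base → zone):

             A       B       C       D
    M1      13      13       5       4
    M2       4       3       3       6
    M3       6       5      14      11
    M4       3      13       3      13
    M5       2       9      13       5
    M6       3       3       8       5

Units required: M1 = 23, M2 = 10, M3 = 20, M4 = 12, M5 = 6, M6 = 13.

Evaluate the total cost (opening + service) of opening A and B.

Total cost: 597

Each zone is assigned to its cheapest site among the open ones.
{A, B}: M1→A 13·23=299, M2→B 3·10=30, M3→B 5·20=100, M4→A 3·12=36, M5→A 2·6=12, M6→A 3·13=39. Service 516; fixed 81; total 597.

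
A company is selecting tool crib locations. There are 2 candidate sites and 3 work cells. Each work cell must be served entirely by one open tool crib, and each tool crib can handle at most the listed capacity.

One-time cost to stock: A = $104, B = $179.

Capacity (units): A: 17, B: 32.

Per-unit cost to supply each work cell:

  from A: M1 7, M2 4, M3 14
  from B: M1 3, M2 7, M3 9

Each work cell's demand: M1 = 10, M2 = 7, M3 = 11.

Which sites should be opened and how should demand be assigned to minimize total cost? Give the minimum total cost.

Open {B}: M1→B 3·10=30, M2→B 7·7=49, M3→B 9·11=99.
Loads: B carries 28/32. Service 178; fixed 179; total 357.
Next best feasible plan costs 440.

Minimum total cost: 357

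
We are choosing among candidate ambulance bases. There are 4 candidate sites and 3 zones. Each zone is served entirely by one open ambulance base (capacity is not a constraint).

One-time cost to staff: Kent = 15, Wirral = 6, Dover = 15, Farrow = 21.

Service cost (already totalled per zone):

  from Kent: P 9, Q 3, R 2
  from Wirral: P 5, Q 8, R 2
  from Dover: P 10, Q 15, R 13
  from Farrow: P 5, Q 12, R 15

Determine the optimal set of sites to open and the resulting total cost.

For any fixed open set, each zone goes to its cheapest open site; total = fixed + service.
{Wirral}: P→Wirral 5, Q→Wirral 8, R→Wirral 2. Service 15; fixed 6; total 21.
{Kent}: P→Kent 9, Q→Kent 3, R→Kent 2. Service 14; fixed 15; total 29.
{Kent, Wirral}: service 10 + fixed 21 = 31
{Kent, Wirral, Dover, Farrow}: P→Wirral 5, Q→Kent 3, R→Kent 2. Service 10; fixed 57; total 67.
No other subset beats 21.

Open Wirral only; minimum total cost 21.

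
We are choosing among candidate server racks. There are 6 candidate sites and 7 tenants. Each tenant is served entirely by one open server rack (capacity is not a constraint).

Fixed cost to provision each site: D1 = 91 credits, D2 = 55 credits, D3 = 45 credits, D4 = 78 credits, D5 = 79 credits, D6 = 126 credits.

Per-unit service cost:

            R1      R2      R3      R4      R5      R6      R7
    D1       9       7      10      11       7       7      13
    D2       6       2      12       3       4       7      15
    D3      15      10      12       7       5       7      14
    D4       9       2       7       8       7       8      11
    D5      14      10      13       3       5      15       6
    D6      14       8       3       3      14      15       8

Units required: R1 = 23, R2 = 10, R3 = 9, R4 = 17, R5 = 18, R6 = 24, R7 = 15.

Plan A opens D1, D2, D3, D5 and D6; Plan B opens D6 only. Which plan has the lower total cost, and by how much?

Plan A: {D1, D2, D3, D5, D6}: R1→D2 6·23=138, R2→D2 2·10=20, R3→D6 3·9=27, R4→D2 3·17=51, R5→D2 4·18=72, R6→D1 7·24=168, R7→D5 6·15=90. Service 566; fixed 396; total 962.
Plan B: {D6}: R1→D6 14·23=322, R2→D6 8·10=80, R3→D6 3·9=27, R4→D6 3·17=51, R5→D6 14·18=252, R6→D6 15·24=360, R7→D6 8·15=120. Service 1212; fixed 126; total 1338.
Difference: |962 − 1338| = 376.

Plan A is cheaper by 376.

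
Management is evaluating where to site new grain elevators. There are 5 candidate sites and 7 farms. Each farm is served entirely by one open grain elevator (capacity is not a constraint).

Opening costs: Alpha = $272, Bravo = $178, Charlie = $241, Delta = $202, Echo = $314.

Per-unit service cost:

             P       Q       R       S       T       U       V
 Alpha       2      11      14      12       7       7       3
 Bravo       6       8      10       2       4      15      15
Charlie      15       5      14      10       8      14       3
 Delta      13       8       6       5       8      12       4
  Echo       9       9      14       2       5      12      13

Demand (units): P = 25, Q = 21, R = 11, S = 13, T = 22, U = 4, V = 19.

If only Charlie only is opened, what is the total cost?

Total cost: 1294

Each farm is assigned to its cheapest site among the open ones.
{Charlie}: P→Charlie 15·25=375, Q→Charlie 5·21=105, R→Charlie 14·11=154, S→Charlie 10·13=130, T→Charlie 8·22=176, U→Charlie 14·4=56, V→Charlie 3·19=57. Service 1053; fixed 241; total 1294.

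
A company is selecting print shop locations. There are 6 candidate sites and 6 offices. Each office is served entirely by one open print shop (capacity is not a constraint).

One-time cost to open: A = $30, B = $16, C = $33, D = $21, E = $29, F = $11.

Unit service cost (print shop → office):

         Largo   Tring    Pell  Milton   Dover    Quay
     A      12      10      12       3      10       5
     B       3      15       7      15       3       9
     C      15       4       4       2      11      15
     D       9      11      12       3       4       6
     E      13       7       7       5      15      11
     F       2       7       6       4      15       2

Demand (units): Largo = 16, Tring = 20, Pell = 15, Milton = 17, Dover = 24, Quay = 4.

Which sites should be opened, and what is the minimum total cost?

Open B, C and F; minimum total cost 346.

For any fixed open set, each office goes to its cheapest open site; total = fixed + service.
{B, C, F}: Largo→F 2·16=32, Tring→C 4·20=80, Pell→C 4·15=60, Milton→C 2·17=34, Dover→B 3·24=72, Quay→F 2·4=8. Service 286; fixed 60; total 346.
{B, C, D, F}: service 286 + fixed 81 = 367
{B, C, E, F}: Largo→F 2·16=32, Tring→C 4·20=80, Pell→C 4·15=60, Milton→C 2·17=34, Dover→B 3·24=72, Quay→F 2·4=8. Service 286; fixed 89; total 375.
{A, B, C, D, E, F}: service 286 + fixed 140 = 426
No other subset beats 346.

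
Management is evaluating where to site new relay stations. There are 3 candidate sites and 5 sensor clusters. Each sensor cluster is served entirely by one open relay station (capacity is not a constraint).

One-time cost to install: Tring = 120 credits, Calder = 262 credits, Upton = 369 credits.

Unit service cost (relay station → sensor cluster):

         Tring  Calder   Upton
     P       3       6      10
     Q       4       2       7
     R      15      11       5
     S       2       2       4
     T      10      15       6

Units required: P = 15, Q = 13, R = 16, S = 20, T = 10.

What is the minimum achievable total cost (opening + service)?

For any fixed open set, each sensor cluster goes to its cheapest open site; total = fixed + service.
{Tring}: P→Tring 3·15=45, Q→Tring 4·13=52, R→Tring 15·16=240, S→Tring 2·20=40, T→Tring 10·10=100. Service 477; fixed 120; total 597.
{Calder}: service 482 + fixed 262 = 744
{Tring, Upton}: P→Tring 3·15=45, Q→Tring 4·13=52, R→Upton 5·16=80, S→Tring 2·20=40, T→Upton 6·10=60. Service 277; fixed 489; total 766.
{Tring, Calder, Upton}: P→Tring 3·15=45, Q→Calder 2·13=26, R→Upton 5·16=80, S→Tring 2·20=40, T→Upton 6·10=60. Service 251; fixed 751; total 1002.
(All 7 nonempty subsets were checked; Tring only is lowest.)

Minimum total cost: 597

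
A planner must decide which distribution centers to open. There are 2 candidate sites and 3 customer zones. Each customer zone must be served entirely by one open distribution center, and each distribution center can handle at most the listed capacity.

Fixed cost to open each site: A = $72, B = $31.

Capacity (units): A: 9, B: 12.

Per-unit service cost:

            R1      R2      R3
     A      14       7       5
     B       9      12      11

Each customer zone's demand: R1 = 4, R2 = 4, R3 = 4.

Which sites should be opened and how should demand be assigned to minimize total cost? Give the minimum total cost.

Open {B}: R1→B 9·4=36, R2→B 12·4=48, R3→B 11·4=44.
Loads: B carries 12/12. Service 128; fixed 31; total 159.
Next best feasible plan costs 187.

Minimum total cost: 159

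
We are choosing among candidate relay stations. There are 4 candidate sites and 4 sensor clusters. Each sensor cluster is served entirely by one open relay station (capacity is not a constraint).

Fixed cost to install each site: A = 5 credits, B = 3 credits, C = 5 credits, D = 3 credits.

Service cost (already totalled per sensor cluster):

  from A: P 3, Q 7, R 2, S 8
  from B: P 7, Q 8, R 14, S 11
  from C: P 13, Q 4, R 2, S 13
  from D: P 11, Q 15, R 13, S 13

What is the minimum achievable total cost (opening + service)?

Minimum total cost: 25

For any fixed open set, each sensor cluster goes to its cheapest open site; total = fixed + service.
{A}: P→A 3, Q→A 7, R→A 2, S→A 8. Service 20; fixed 5; total 25.
{A, C}: service 17 + fixed 10 = 27
{A, B}: service 20 + fixed 8 = 28
{A, B, C, D}: P→A 3, Q→C 4, R→A 2, S→A 8. Service 17; fixed 16; total 33.
(All 15 nonempty subsets were checked; A only is lowest.)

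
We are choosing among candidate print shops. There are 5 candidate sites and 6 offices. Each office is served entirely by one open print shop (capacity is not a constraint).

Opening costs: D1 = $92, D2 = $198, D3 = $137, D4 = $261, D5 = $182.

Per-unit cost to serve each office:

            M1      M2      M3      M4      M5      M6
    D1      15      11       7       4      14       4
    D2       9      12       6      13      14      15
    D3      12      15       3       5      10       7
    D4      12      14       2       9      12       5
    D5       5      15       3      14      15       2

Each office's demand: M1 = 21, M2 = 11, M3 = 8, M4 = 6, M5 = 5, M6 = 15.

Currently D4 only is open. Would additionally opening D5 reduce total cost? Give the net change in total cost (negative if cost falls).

Current service cost with {D4}: 611.
Adding D5: each office re-picks its cheapest; new service cost 419, saving 192.
Extra fixed cost: 182. Net change = 182 − 192 = -10.
(Totals: 872 → 862.)

Yes — net change −10 (cost falls by 10).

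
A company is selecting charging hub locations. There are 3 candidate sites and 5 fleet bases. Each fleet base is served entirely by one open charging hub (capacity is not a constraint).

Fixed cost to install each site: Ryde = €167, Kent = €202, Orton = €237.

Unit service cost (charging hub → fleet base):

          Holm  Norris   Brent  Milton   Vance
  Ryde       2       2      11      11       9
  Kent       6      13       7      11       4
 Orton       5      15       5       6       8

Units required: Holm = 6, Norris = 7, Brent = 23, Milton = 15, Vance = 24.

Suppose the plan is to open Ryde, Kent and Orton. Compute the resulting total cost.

Total cost: 933

Each fleet base is assigned to its cheapest site among the open ones.
{Ryde, Kent, Orton}: Holm→Ryde 2·6=12, Norris→Ryde 2·7=14, Brent→Orton 5·23=115, Milton→Orton 6·15=90, Vance→Kent 4·24=96. Service 327; fixed 606; total 933.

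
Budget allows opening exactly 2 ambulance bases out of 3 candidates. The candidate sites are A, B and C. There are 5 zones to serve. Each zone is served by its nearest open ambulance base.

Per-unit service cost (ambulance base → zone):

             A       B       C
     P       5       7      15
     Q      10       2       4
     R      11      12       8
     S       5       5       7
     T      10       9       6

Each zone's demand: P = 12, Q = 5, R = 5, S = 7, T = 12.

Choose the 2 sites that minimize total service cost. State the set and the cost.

Choose A and C; total service cost 227.

With exactly 2 open, each zone uses its cheapest among the chosen.
{A, C}: P→A 5·12=60, Q→C 4·5=20, R→C 8·5=40, S→A 5·7=35, T→C 6·12=72. Service cost 227.
{B, C}: service cost 241
{A, B}: service cost 268
Among all 3 size-2 choices, {A, C} is lowest.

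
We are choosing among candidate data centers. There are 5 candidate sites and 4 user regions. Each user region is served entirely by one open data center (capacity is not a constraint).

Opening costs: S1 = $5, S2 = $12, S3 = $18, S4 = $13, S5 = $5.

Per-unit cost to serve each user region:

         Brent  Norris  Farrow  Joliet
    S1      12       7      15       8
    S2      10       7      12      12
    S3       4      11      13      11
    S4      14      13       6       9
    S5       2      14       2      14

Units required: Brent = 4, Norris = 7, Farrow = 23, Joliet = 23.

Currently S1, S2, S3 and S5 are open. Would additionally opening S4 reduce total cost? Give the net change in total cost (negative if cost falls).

No — net change +13 (cost rises by 13).

Current service cost with {S1, S2, S3, S5}: 287.
Adding S4: each user region re-picks its cheapest; new service cost 287, saving 0.
Extra fixed cost: 13. Net change = 13 − 0 = 13.
(Totals: 327 → 340.)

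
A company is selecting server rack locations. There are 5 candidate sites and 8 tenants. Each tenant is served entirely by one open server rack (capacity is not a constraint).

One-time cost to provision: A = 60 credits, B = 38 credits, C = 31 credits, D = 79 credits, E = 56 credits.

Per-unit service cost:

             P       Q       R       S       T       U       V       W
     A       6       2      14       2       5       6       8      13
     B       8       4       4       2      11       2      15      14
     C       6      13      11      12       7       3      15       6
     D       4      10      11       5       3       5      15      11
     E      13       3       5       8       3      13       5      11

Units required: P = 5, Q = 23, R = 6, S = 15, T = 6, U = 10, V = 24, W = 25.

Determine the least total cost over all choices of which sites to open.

For any fixed open set, each tenant goes to its cheapest open site; total = fixed + service.
{B, C, E}: P→C 6·5=30, Q→E 3·23=69, R→B 4·6=24, S→B 2·15=30, T→E 3·6=18, U→B 2·10=20, V→E 5·24=120, W→C 6·25=150. Service 461; fixed 125; total 586.
{A, C, E}: service 454 + fixed 147 = 601
{A, B, C, E}: service 438 + fixed 185 = 623
{A, B, C, D, E}: P→D 4·5=20, Q→A 2·23=46, R→B 4·6=24, S→A 2·15=30, T→D 3·6=18, U→B 2·10=20, V→E 5·24=120, W→C 6·25=150. Service 428; fixed 264; total 692.
No other subset beats 586.

Minimum total cost: 586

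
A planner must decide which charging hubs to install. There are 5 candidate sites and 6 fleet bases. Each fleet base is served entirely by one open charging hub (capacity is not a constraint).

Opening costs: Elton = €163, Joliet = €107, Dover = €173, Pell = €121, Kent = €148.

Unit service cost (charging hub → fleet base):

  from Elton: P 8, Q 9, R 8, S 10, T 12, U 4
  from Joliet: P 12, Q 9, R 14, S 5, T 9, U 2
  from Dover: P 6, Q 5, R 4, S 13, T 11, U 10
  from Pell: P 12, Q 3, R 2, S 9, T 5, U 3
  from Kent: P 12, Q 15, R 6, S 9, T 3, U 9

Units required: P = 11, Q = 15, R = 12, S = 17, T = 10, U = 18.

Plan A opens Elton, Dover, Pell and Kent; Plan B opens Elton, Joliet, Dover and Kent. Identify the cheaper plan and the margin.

Plan A: {Elton, Dover, Pell, Kent}: P→Dover 6·11=66, Q→Pell 3·15=45, R→Pell 2·12=24, S→Pell 9·17=153, T→Kent 3·10=30, U→Pell 3·18=54. Service 372; fixed 605; total 977.
Plan B: {Elton, Joliet, Dover, Kent}: P→Dover 6·11=66, Q→Dover 5·15=75, R→Dover 4·12=48, S→Joliet 5·17=85, T→Kent 3·10=30, U→Joliet 2·18=36. Service 340; fixed 591; total 931.
Difference: |977 − 931| = 46.

Plan B is cheaper by 46.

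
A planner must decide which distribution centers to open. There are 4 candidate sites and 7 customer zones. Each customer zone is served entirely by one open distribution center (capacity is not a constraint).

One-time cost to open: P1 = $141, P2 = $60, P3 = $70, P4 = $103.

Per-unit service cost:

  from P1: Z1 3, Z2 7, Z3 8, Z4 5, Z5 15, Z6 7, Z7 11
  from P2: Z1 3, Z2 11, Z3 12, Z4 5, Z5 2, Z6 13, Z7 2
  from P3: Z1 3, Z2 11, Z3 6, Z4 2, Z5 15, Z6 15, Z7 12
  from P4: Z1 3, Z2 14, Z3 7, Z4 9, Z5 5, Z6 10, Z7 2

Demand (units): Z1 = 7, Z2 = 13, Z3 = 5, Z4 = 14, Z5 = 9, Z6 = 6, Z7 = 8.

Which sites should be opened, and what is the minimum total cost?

Open P2 and P3; minimum total cost 464.

For any fixed open set, each customer zone goes to its cheapest open site; total = fixed + service.
{P2, P3}: Z1→P2 3·7=21, Z2→P2 11·13=143, Z3→P3 6·5=30, Z4→P3 2·14=28, Z5→P2 2·9=18, Z6→P2 13·6=78, Z7→P2 2·8=16. Service 334; fixed 130; total 464.
{P2}: Z1→P2 3·7=21, Z2→P2 11·13=143, Z3→P2 12·5=60, Z4→P2 5·14=70, Z5→P2 2·9=18, Z6→P2 13·6=78, Z7→P2 2·8=16. Service 406; fixed 60; total 466.
{P1, P2}: Z1→P1 3·7=21, Z2→P1 7·13=91, Z3→P1 8·5=40, Z4→P1 5·14=70, Z5→P2 2·9=18, Z6→P1 7·6=42, Z7→P2 2·8=16. Service 298; fixed 201; total 499.
{P1, P2, P3, P4}: service 246 + fixed 374 = 620
No other subset beats 464.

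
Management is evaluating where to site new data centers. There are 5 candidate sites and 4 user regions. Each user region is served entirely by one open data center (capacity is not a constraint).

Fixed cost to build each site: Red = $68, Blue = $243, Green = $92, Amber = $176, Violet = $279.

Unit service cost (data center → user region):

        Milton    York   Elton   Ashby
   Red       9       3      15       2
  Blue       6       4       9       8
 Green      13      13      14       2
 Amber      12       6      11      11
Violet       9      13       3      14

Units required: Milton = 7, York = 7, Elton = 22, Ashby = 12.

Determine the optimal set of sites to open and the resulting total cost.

For any fixed open set, each user region goes to its cheapest open site; total = fixed + service.
{Red}: Milton→Red 9·7=63, York→Red 3·7=21, Elton→Red 15·22=330, Ashby→Red 2·12=24. Service 438; fixed 68; total 506.
{Red, Violet}: Milton→Red 9·7=63, York→Red 3·7=21, Elton→Violet 3·22=66, Ashby→Red 2·12=24. Service 174; fixed 347; total 521.
{Red, Green}: Milton→Red 9·7=63, York→Red 3·7=21, Elton→Green 14·22=308, Ashby→Red 2·12=24. Service 416; fixed 160; total 576.
{Red, Blue, Green, Amber, Violet}: Milton→Blue 6·7=42, York→Red 3·7=21, Elton→Violet 3·22=66, Ashby→Red 2·12=24. Service 153; fixed 858; total 1011.
No other subset beats 506.

Open Red only; minimum total cost 506.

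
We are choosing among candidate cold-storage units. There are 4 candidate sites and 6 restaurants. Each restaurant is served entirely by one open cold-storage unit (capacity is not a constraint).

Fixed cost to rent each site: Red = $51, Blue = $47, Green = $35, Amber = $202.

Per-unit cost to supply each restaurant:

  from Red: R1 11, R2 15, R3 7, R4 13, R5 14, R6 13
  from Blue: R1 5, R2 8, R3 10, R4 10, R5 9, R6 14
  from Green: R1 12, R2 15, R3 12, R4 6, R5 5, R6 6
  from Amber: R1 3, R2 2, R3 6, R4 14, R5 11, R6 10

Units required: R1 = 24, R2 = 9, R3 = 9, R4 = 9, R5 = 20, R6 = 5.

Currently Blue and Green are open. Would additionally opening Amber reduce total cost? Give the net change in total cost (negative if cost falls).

No — net change +64 (cost rises by 64).

Current service cost with {Blue, Green}: 466.
Adding Amber: each restaurant re-picks its cheapest; new service cost 328, saving 138.
Extra fixed cost: 202. Net change = 202 − 138 = 64.
(Totals: 548 → 612.)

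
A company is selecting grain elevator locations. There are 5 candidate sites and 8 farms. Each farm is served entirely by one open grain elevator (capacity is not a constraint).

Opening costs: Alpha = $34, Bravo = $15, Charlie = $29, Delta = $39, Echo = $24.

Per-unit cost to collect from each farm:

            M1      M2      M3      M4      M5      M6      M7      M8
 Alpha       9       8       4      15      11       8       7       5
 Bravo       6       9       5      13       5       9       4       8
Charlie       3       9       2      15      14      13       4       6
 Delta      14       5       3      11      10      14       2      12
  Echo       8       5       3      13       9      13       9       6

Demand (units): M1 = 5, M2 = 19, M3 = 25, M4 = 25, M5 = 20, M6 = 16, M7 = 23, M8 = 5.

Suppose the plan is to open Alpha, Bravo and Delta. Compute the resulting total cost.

Each farm is assigned to its cheapest site among the open ones.
{Alpha, Bravo, Delta}: M1→Bravo 6·5=30, M2→Delta 5·19=95, M3→Delta 3·25=75, M4→Delta 11·25=275, M5→Bravo 5·20=100, M6→Alpha 8·16=128, M7→Delta 2·23=46, M8→Alpha 5·5=25. Service 774; fixed 88; total 862.

Total cost: 862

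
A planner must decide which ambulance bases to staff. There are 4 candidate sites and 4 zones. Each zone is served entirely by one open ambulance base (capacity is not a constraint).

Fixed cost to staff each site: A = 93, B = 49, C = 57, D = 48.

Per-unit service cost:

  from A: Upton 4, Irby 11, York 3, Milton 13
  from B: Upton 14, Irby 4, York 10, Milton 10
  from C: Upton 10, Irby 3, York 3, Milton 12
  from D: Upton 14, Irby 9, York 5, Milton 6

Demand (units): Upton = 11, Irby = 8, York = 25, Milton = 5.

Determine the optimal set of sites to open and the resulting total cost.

For any fixed open set, each zone goes to its cheapest open site; total = fixed + service.
{C}: Upton→C 10·11=110, Irby→C 3·8=24, York→C 3·25=75, Milton→C 12·5=60. Service 269; fixed 57; total 326.
{A, B}: service 201 + fixed 142 = 343
{C, D}: service 239 + fixed 105 = 344
{A, B, C, D}: service 173 + fixed 247 = 420
(All 15 nonempty subsets were checked; C only is lowest.)

Open C only; minimum total cost 326.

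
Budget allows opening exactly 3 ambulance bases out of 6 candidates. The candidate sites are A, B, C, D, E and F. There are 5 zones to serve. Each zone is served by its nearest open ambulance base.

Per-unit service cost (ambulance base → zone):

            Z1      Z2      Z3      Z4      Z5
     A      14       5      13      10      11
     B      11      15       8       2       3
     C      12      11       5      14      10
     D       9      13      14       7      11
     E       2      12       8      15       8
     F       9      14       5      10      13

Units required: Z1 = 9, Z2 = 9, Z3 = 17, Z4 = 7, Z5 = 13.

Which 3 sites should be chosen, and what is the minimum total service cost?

With exactly 3 open, each zone uses its cheapest among the chosen.
{A, B, E}: Z1→E 2·9=18, Z2→A 5·9=45, Z3→B 8·17=136, Z4→B 2·7=14, Z5→B 3·13=39. Service cost 252.
{B, C, E}: service cost 255
{A, B, F}: service cost 264
Among all 20 size-3 choices, {A, B, E} is lowest.

Choose A, B and E; total service cost 252.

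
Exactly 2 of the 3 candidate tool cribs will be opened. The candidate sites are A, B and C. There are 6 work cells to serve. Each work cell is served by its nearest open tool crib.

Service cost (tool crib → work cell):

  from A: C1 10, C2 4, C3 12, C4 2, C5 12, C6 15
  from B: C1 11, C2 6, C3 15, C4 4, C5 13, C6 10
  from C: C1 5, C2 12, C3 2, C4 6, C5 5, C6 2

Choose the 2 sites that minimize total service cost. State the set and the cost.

Choose A and C; total service cost 20.

With exactly 2 open, each work cell uses its cheapest among the chosen.
{A, C}: C1→C 5, C2→A 4, C3→C 2, C4→A 2, C5→C 5, C6→C 2. Service cost 20.
{B, C}: service cost 24
{A, B}: service cost 50
Among all 3 size-2 choices, {A, C} is lowest.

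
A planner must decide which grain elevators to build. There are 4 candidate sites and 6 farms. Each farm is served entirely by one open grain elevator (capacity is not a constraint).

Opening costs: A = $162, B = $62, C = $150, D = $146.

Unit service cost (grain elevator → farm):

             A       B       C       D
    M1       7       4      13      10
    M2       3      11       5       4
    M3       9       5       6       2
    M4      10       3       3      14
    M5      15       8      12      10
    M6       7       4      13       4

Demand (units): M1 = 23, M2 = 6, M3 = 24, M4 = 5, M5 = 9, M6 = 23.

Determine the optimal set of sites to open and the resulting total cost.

For any fixed open set, each farm goes to its cheapest open site; total = fixed + service.
{B}: M1→B 4·23=92, M2→B 11·6=66, M3→B 5·24=120, M4→B 3·5=15, M5→B 8·9=72, M6→B 4·23=92. Service 457; fixed 62; total 519.
{B, D}: service 343 + fixed 208 = 551
{A, B}: service 409 + fixed 224 = 633
{A, B, C, D}: service 337 + fixed 520 = 857
No other subset beats 519.

Open B only; minimum total cost 519.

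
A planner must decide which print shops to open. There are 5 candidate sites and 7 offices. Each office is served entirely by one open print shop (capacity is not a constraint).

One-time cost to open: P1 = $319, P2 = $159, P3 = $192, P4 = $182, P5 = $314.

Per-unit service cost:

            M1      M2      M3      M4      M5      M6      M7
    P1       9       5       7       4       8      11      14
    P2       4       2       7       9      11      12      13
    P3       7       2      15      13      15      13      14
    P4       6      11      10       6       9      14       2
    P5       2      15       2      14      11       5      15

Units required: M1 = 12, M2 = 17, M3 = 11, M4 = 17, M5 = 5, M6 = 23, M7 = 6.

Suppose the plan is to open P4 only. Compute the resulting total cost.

Total cost: 1032

Each office is assigned to its cheapest site among the open ones.
{P4}: M1→P4 6·12=72, M2→P4 11·17=187, M3→P4 10·11=110, M4→P4 6·17=102, M5→P4 9·5=45, M6→P4 14·23=322, M7→P4 2·6=12. Service 850; fixed 182; total 1032.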